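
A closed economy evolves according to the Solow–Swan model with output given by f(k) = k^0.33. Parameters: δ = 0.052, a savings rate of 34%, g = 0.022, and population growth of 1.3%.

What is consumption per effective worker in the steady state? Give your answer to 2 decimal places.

c* = 1.29

At the steady state, Δk = 0, so s·k^α = (n + g + δ)·k.
Dividing both sides by k: k^(1−α) = s / (n + g + δ).
k^0.67 = 0.34 / (0.013 + 0.022 + 0.052) = 0.34 / 0.087 = 3.9080
k* = 3.9080^(1/0.67) ≈ 7.6474
y* = (k*)^α = 7.6474^0.33 ≈ 1.9569
c* = (1 − s)·y* = (1 − 0.34) × 1.9569 ≈ 1.2916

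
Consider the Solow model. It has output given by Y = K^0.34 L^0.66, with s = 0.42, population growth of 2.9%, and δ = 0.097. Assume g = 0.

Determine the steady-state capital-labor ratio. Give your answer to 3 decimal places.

Steady state requires s·f(k) = (n + δ)·k, i.e. s·k^α = (n + δ)·k.
Rearranging, k^(1−α) = s / (n + δ).
k^0.66 = 0.42 / (0.029 + 0.097) = 0.42 / 0.126 = 3.3333
k* = 3.3333^(1/0.66) ≈ 6.1977

k* ≈ 6.198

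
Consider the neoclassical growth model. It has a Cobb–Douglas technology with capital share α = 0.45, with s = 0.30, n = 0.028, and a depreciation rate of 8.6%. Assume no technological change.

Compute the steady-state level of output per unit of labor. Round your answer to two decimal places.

y* = 2.21

In steady state, investment equals break-even investment: s·k^α = (n + δ)·k.
Dividing both sides by k: k^(1−α) = s / (n + δ).
k^0.55 = 0.30 / (0.028 + 0.086) = 0.30 / 0.114 = 2.6316
k* = 2.6316^(1/0.55) ≈ 5.8081
y* = (k*)^α = 5.8081^0.45 ≈ 2.2071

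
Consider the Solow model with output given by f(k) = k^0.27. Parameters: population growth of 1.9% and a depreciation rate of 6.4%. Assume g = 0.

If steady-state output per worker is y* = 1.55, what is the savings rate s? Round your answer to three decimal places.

At the steady state, Δk = 0, so s·k^α = (n + δ)·k.
Since y* = [s/(n + δ)]^(α/(1−α)), we have s/(n + δ) = (y*)^((1−α)/α) = 1.55^2.7037 = 3.2704.
Therefore s = 3.2704 × (n + δ) = 3.2704 × 0.083 = 0.2714.

s ≈ 0.271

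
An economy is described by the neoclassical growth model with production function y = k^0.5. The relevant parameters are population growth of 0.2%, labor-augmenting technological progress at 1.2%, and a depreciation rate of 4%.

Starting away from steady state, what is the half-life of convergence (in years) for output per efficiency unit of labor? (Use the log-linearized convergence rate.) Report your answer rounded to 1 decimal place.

Near the steady state the convergence rate is λ = (1 − α)(n + g + δ).
λ = (1 − 0.5) × 0.054 = 0.5 × 0.054 = 0.0270
Half-life = ln 2 / λ = 0.6931 / 0.0270 ≈ 25.67 years

half-life ≈ 25.7 years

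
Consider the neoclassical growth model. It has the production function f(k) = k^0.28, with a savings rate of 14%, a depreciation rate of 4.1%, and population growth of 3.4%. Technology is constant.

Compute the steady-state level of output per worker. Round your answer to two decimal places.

At the steady state, Δk = 0, so s·k^α = (n + δ)·k.
Dividing both sides by k: k^(1−α) = s / (n + δ).
k^0.72 = 0.14 / (0.034 + 0.041) = 0.14 / 0.075 = 1.8667
k* = 1.8667^(1/0.72) ≈ 2.3795
y* = (k*)^α = 2.3795^0.28 ≈ 1.2747

y* = 1.27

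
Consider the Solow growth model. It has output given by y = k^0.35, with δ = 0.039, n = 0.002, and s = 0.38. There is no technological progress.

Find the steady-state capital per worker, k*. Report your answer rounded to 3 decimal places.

At the steady state, Δk = 0, so s·k^α = (n + δ)·k.
Dividing both sides by k: k^(1−α) = s / (n + δ).
k^0.65 = 0.38 / (0.002 + 0.039) = 0.38 / 0.041 = 9.2683
k* = 9.2683^(1/0.65) ≈ 30.7392

k* ≈ 30.739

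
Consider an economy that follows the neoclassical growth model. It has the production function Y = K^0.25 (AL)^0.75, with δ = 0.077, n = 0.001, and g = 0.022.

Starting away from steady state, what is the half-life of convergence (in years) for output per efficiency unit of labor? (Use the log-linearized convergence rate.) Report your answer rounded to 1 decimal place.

Near the steady state the convergence rate is λ = (1 − α)(n + g + δ).
λ = (1 − 0.25) × 0.100 = 0.75 × 0.100 = 0.0750
Half-life = ln 2 / λ = 0.6931 / 0.0750 ≈ 9.24 years

about 9.2 years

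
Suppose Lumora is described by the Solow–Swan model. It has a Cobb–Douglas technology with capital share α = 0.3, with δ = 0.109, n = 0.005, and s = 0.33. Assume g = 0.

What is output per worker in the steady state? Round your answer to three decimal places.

y* = 1.577

At the steady state, Δk = 0, so s·k^α = (n + δ)·k.
Rearranging, k^(1−α) = s / (n + δ).
k^0.7 = 0.33 / (0.005 + 0.109) = 0.33 / 0.114 = 2.8947
k* = 2.8947^(1/0.7) ≈ 4.5649
y* = (k*)^α = 4.5649^0.3 ≈ 1.5770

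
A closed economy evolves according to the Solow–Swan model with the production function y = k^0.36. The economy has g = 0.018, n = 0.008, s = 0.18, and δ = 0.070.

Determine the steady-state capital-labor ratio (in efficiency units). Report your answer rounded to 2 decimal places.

k* ≈ 2.67

At the steady state, Δk = 0, so s·k^α = (n + g + δ)·k.
Dividing both sides by k: k^(1−α) = s / (n + g + δ).
k^0.64 = 0.18 / (0.008 + 0.018 + 0.070) = 0.18 / 0.096 = 1.8750
k* = 1.8750^(1/0.64) ≈ 2.6703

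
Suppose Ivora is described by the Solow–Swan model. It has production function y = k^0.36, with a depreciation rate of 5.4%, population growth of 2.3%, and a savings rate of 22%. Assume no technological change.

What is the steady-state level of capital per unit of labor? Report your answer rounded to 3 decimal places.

Steady state requires s·f(k) = (n + δ)·k, i.e. s·k^α = (n + δ)·k.
Rearranging, k^(1−α) = s / (n + δ).
k^0.64 = 0.22 / (0.023 + 0.054) = 0.22 / 0.077 = 2.8571
k* = 2.8571^(1/0.64) ≈ 5.1568

k* = 5.157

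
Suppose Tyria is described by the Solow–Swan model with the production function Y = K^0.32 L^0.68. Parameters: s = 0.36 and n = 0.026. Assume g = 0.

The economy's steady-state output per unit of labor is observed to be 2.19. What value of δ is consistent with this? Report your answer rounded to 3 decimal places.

δ ≈ 0.042

Steady state requires s·f(k) = (n + δ)·k, i.e. s·k^α = (n + δ)·k.
Since y* = [s/(n + δ)]^(α/(1−α)), we have s/(n + δ) = (y*)^((1−α)/α) = 2.19^2.125 = 5.2899.
Therefore n + δ = s / 5.2899 = 0.36 / 5.2899 = 0.0681, so δ = 0.0681 − 0.026 = 0.0421.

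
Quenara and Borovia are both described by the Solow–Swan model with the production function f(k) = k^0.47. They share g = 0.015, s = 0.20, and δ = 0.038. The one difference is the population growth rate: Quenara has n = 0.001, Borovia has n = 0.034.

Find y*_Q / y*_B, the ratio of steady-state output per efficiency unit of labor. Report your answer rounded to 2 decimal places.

Steady-state y* = [s/(n + g + δ)]^(α/(1−α)), so the ratio is [ (s_Q/(n + g + δ)_Q) / (s_B/(n + g + δ)_B) ]^0.8868.
s_Q/(n + g + δ)_Q = 0.20/0.054 = 3.7037; s_B/(n + g + δ)_B = 0.20/0.087 = 2.2989.
Ratio = (3.7037/2.2989)^0.8868 = 1.6111^0.8868 ≈ 1.5264

ratio ≈ 1.53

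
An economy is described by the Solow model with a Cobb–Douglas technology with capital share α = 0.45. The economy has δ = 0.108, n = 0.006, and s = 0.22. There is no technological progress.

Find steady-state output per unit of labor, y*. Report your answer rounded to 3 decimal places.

y* = 1.712

Steady state requires s·f(k) = (n + δ)·k, i.e. s·k^α = (n + δ)·k.
Rearranging, k^(1−α) = s / (n + δ).
k^0.55 = 0.22 / (0.006 + 0.108) = 0.22 / 0.114 = 1.9298
k* = 1.9298^(1/0.55) ≈ 3.3046
y* = (k*)^α = 3.3046^0.45 ≈ 1.7124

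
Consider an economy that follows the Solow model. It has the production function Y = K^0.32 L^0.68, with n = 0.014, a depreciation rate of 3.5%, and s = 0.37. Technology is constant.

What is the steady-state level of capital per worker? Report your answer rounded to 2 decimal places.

At the steady state, Δk = 0, so s·k^α = (n + δ)·k.
Rearranging, k^(1−α) = s / (n + δ).
k^0.68 = 0.37 / (0.014 + 0.035) = 0.37 / 0.049 = 7.5510
k* = 7.5510^(1/0.68) ≈ 19.5516

k* = 19.55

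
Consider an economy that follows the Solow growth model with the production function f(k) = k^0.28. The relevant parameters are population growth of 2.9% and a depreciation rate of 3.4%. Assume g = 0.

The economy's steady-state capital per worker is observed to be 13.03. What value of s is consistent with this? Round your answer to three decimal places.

s ≈ 0.400

In steady state, investment equals break-even investment: s·k^α = (n + δ)·k.
So s / (n + δ) = (k*)^(1−α) = 13.03^0.72 = 6.3498.
Therefore s = 6.3498 × (n + δ) = 6.3498 × 0.063 = 0.4000.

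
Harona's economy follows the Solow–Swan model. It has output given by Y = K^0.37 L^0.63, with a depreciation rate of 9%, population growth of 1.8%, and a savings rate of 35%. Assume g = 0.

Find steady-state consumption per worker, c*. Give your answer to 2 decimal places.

c* ≈ 1.30

In steady state, investment equals break-even investment: s·k^α = (n + δ)·k.
Rearranging, k^(1−α) = s / (n + δ).
k^0.63 = 0.35 / (0.018 + 0.090) = 0.35 / 0.108 = 3.2407
k* = 3.2407^(1/0.63) ≈ 6.4645
y* = (k*)^α = 6.4645^0.37 ≈ 1.9948
c* = (1 − s)·y* = (1 − 0.35) × 1.9948 ≈ 1.2966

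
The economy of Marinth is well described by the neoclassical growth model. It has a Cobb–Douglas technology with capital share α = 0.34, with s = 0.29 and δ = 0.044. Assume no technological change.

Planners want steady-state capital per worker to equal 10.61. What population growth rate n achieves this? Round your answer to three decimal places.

n ≈ 0.017

Steady state requires s·f(k) = (n + δ)·k, i.e. s·k^α = (n + δ)·k.
So s / (n + δ) = (k*)^(1−α) = 10.61^0.66 = 4.7530.
Therefore n + δ = s / 4.7530 = 0.29 / 4.7530 = 0.0610, so n = 0.0610 − 0.044 = 0.0170.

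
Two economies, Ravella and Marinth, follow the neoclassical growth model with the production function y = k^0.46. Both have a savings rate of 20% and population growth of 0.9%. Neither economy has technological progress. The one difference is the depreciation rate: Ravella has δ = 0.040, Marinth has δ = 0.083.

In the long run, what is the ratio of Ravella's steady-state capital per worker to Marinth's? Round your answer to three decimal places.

Steady-state k* = [s/(n + δ)]^(1/(1−α)), so the ratio is [ (s_R/(n + δ)_R) / (s_M/(n + δ)_M) ]^1.8519.
s_R/(n + δ)_R = 0.20/0.049 = 4.0816; s_M/(n + δ)_M = 0.20/0.092 = 2.1739.
Ratio = (4.0816/2.1739)^1.8519 = 1.8775^1.8519 ≈ 3.2110

ratio ≈ 3.211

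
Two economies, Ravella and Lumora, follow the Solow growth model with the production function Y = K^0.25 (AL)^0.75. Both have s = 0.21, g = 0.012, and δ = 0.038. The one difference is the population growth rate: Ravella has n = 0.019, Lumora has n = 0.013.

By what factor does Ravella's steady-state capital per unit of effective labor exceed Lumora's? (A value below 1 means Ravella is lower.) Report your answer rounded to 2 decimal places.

k*_R / k*_L ≈ 0.89

Steady-state k* = [s/(n + g + δ)]^(1/(1−α)), so the ratio is [ (s_R/(n + g + δ)_R) / (s_L/(n + g + δ)_L) ]^1.3333.
s_R/(n + g + δ)_R = 0.21/0.069 = 3.0435; s_L/(n + g + δ)_L = 0.21/0.063 = 3.3333.
Ratio = (3.0435/3.3333)^1.3333 = 0.9131^1.3333 ≈ 0.8858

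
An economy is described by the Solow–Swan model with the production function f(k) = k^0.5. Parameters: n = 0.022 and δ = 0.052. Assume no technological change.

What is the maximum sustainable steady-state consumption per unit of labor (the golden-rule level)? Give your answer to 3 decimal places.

At the golden rule, f'(k) = n + δ, so α·k^(α−1) = n + δ and k_gold = (α/(n + δ))^(1/(1−α)).
k_gold = (0.5/0.074)^(1/0.5) = 6.7568^2 ≈ 45.6543
c_gold = f(k_gold) − (n + δ)·k_gold = 6.7568 − 0.074×45.6543 ≈ 3.3784

c_gold ≈ 3.378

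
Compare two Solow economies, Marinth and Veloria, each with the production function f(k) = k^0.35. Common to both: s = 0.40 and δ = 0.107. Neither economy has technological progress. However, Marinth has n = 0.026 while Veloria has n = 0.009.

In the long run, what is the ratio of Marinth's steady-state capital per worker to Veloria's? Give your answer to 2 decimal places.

Steady-state k* = [s/(n + δ)]^(1/(1−α)), so the ratio is [ (s_M/(n + δ)_M) / (s_V/(n + δ)_V) ]^1.5385.
s_M/(n + δ)_M = 0.40/0.133 = 3.0075; s_V/(n + δ)_V = 0.40/0.116 = 3.4483.
Ratio = (3.0075/3.4483)^1.5385 = 0.8722^1.5385 ≈ 0.8103

ratio ≈ 0.81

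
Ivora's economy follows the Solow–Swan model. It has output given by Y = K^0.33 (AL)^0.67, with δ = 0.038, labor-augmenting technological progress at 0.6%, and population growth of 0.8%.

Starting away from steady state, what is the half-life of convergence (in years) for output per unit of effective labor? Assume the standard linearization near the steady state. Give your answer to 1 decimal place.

half-life ≈ 19.9 years

Near the steady state the convergence rate is λ = (1 − α)(n + g + δ).
λ = (1 − 0.33) × 0.052 = 0.67 × 0.052 = 0.03484
Half-life = ln 2 / λ = 0.6931 / 0.03484 ≈ 19.89 years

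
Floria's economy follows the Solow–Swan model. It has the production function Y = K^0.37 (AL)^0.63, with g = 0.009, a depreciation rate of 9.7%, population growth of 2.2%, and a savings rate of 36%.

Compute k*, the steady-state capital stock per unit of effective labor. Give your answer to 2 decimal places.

k* ≈ 5.16

At the steady state, Δk = 0, so s·k^α = (n + g + δ)·k.
Rearranging, k^(1−α) = s / (n + g + δ).
k^0.63 = 0.36 / (0.022 + 0.009 + 0.097) = 0.36 / 0.128 = 2.8125
k* = 2.8125^(1/0.63) ≈ 5.1623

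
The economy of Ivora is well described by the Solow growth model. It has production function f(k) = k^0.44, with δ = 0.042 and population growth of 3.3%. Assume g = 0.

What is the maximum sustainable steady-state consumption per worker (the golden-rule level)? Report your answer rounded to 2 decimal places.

c_gold ≈ 2.25

At the golden rule, f'(k) = n + δ, so α·k^(α−1) = n + δ and k_gold = (α/(n + δ))^(1/(1−α)).
k_gold = (0.44/0.075)^(1/0.56) = 5.8667^1.7857 ≈ 23.5571
c_gold = f(k_gold) − (n + δ)·k_gold = 4.0154 − 0.075×23.5571 ≈ 2.2486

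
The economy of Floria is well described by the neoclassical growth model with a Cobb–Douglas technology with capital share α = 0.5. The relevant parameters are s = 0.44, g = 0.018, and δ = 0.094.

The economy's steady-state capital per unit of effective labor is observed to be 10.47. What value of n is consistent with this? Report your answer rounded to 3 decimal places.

n ≈ 0.024

In steady state, investment equals break-even investment: s·k^α = (n + g + δ)·k.
So s / (n + g + δ) = (k*)^(1−α) = 10.47^0.5 = 3.2357.
Therefore n + g + δ = s / 3.2357 = 0.44 / 3.2357 = 0.1360, so n = 0.1360 − 0.112 = 0.0240.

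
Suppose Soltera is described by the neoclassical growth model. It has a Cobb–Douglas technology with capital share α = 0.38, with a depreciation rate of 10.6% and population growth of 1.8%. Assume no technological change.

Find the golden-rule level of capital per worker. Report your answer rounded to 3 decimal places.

The golden rule sets f'(k) = n + δ, i.e. α·k^(α−1) = n + δ.
So k^(1−α) = α / (n + δ) = 0.38 / 0.124 = 3.0645.
k_gold = 3.0645^(1/0.62) ≈ 6.0877

k_gold ≈ 6.088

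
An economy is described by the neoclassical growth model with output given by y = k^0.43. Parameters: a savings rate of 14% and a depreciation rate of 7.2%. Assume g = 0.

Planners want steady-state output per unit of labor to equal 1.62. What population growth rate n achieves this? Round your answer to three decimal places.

Steady state requires s·f(k) = (n + δ)·k, i.e. s·k^α = (n + δ)·k.
Since y* = [s/(n + δ)]^(α/(1−α)), we have s/(n + δ) = (y*)^((1−α)/α) = 1.62^1.3256 = 1.8955.
Therefore n + δ = s / 1.8955 = 0.14 / 1.8955 = 0.0739, so n = 0.0739 − 0.072 = 0.0019.

n ≈ 0.002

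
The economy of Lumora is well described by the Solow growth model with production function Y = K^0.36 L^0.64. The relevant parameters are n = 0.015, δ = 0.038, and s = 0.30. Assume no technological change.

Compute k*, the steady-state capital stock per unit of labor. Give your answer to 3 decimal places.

In steady state, investment equals break-even investment: s·k^α = (n + δ)·k.
Rearranging, k^(1−α) = s / (n + δ).
k^0.64 = 0.30 / (0.015 + 0.038) = 0.30 / 0.053 = 5.6604
k* = 5.6604^(1/0.64) ≈ 15.0080

k* ≈ 15.008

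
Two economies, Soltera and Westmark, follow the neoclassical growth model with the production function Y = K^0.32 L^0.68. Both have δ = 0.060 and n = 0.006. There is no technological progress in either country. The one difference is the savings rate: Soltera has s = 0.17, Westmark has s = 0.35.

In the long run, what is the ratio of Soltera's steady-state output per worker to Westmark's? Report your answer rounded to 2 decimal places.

ratio ≈ 0.71

Steady-state y* = [s/(n + δ)]^(α/(1−α)), so the ratio is [ (s_S/(n + δ)_S) / (s_W/(n + δ)_W) ]^0.4706.
s_S/(n + δ)_S = 0.17/0.066 = 2.5758; s_W/(n + δ)_W = 0.35/0.066 = 5.3030.
Ratio = (2.5758/5.3030)^0.4706 = 0.4857^0.4706 ≈ 0.7119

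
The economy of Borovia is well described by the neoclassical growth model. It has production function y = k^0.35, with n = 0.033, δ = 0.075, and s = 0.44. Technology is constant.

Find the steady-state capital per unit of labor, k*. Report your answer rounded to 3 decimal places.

In steady state, investment equals break-even investment: s·k^α = (n + δ)·k.
Rearranging, k^(1−α) = s / (n + δ).
k^0.65 = 0.44 / (0.033 + 0.075) = 0.44 / 0.108 = 4.0741
k* = 4.0741^(1/0.65) ≈ 8.6798

k* = 8.680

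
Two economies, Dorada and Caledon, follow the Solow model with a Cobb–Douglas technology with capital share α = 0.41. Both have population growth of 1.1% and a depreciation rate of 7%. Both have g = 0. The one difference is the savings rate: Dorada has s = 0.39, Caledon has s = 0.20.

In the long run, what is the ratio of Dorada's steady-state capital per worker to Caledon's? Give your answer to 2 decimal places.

Steady-state k* = [s/(n + δ)]^(1/(1−α)), so the ratio is [ (s_D/(n + δ)_D) / (s_C/(n + δ)_C) ]^1.6949.
s_D/(n + δ)_D = 0.39/0.081 = 4.8148; s_C/(n + δ)_C = 0.20/0.081 = 2.4691.
Ratio = (4.8148/2.4691)^1.6949 = 1.9500^1.6949 ≈ 3.1016

ratio ≈ 3.10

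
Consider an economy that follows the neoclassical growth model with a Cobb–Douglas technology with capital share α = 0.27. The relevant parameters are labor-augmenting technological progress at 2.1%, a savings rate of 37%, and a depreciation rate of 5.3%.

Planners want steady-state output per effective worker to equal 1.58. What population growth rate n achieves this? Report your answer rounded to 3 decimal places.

n ≈ 0.033

At the steady state, Δk = 0, so s·k^α = (n + g + δ)·k.
Since y* = [s/(n + g + δ)]^(α/(1−α)), we have s/(n + g + δ) = (y*)^((1−α)/α) = 1.58^2.7037 = 3.4444.
Therefore n + g + δ = s / 3.4444 = 0.37 / 3.4444 = 0.1074, so n = 0.1074 − 0.074 = 0.0334.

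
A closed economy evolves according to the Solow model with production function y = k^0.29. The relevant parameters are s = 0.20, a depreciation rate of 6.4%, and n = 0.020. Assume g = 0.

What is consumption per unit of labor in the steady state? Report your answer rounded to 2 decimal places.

Steady state requires s·f(k) = (n + δ)·k, i.e. s·k^α = (n + δ)·k.
Dividing both sides by k: k^(1−α) = s / (n + δ).
k^0.71 = 0.20 / (0.020 + 0.064) = 0.20 / 0.084 = 2.3810
k* = 2.3810^(1/0.71) ≈ 3.3935
y* = (k*)^α = 3.3935^0.29 ≈ 1.4252
c* = (1 − s)·y* = (1 − 0.20) × 1.4252 ≈ 1.1402

c* ≈ 1.14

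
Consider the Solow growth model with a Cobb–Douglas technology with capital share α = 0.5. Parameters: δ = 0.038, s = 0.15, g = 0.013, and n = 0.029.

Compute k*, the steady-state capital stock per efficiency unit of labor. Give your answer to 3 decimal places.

k* ≈ 3.516

In steady state, investment equals break-even investment: s·k^α = (n + g + δ)·k.
Rearranging, k^(1−α) = s / (n + g + δ).
k^0.5 = 0.15 / (0.029 + 0.013 + 0.038) = 0.15 / 0.080 = 1.8750
k* = 1.8750^(1/0.5) ≈ 3.5156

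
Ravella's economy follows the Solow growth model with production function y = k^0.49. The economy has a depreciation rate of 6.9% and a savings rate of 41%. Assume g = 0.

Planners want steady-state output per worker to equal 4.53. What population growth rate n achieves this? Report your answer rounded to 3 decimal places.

n ≈ 0.016

Steady state requires s·f(k) = (n + δ)·k, i.e. s·k^α = (n + δ)·k.
Since y* = [s/(n + δ)]^(α/(1−α)), we have s/(n + δ) = (y*)^((1−α)/α) = 4.53^1.0408 = 4.8180.
Therefore n + δ = s / 4.8180 = 0.41 / 4.8180 = 0.0851, so n = 0.0851 − 0.069 = 0.0161.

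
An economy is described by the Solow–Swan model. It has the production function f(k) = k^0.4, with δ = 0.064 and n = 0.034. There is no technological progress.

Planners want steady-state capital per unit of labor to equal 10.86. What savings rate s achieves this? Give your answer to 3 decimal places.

Steady state requires s·f(k) = (n + δ)·k, i.e. s·k^α = (n + δ)·k.
So s / (n + δ) = (k*)^(1−α) = 10.86^0.6 = 4.1831.
Therefore s = 4.1831 × (n + δ) = 4.1831 × 0.098 = 0.4099.

s ≈ 0.410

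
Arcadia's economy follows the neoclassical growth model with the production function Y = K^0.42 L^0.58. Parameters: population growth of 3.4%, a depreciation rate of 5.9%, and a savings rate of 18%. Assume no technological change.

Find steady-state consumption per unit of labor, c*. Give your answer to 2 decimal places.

c* = 1.32

At the steady state, Δk = 0, so s·k^α = (n + δ)·k.
Dividing both sides by k: k^(1−α) = s / (n + δ).
k^0.58 = 0.18 / (0.034 + 0.059) = 0.18 / 0.093 = 1.9355
k* = 1.9355^(1/0.58) ≈ 3.1223
y* = (k*)^α = 3.1223^0.42 ≈ 1.6132
c* = (1 − s)·y* = (1 − 0.18) × 1.6132 ≈ 1.3228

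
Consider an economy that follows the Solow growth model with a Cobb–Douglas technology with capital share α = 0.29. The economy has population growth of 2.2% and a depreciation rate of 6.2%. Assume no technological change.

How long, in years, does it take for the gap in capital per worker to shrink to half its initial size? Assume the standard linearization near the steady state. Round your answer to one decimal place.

t_½ ≈ 11.6 years

Near the steady state the convergence rate is λ = (1 − α)(n + δ).
λ = (1 − 0.29) × 0.084 = 0.71 × 0.084 = 0.05964
Half-life = ln 2 / λ = 0.6931 / 0.05964 ≈ 11.62 years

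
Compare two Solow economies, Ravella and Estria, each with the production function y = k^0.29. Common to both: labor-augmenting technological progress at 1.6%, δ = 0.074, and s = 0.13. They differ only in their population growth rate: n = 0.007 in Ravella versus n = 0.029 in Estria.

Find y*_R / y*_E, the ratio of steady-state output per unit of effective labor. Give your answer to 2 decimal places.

Steady-state y* = [s/(n + g + δ)]^(α/(1−α)), so the ratio is [ (s_R/(n + g + δ)_R) / (s_E/(n + g + δ)_E) ]^0.4085.
s_R/(n + g + δ)_R = 0.13/0.097 = 1.3402; s_E/(n + g + δ)_E = 0.13/0.119 = 1.0924.
Ratio = (1.3402/1.0924)^0.4085 = 1.2268^0.4085 ≈ 1.0871

ratio ≈ 1.09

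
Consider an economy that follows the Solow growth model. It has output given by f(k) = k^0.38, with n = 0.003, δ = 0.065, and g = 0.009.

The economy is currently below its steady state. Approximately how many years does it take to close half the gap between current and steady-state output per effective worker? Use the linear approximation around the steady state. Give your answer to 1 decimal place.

half-life ≈ 14.5 years

Near the steady state the convergence rate is λ = (1 − α)(n + g + δ).
λ = (1 − 0.38) × 0.077 = 0.62 × 0.077 = 0.04774
Half-life = ln 2 / λ = 0.6931 / 0.04774 ≈ 14.52 years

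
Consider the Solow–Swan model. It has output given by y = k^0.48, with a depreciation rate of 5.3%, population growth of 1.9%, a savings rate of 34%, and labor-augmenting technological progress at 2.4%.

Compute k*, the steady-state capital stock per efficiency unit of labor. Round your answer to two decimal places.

k* ≈ 11.38

In steady state, investment equals break-even investment: s·k^α = (n + g + δ)·k.
Dividing both sides by k: k^(1−α) = s / (n + g + δ).
k^0.52 = 0.34 / (0.019 + 0.024 + 0.053) = 0.34 / 0.096 = 3.5417
k* = 3.5417^(1/0.52) ≈ 11.3809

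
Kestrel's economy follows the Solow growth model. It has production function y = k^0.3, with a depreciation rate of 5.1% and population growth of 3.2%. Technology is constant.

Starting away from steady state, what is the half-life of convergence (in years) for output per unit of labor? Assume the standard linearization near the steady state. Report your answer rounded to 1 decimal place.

about 11.9 years

Near the steady state the convergence rate is λ = (1 − α)(n + δ).
λ = (1 − 0.3) × 0.083 = 0.7 × 0.083 = 0.0581
Half-life = ln 2 / λ = 0.6931 / 0.0581 ≈ 11.93 years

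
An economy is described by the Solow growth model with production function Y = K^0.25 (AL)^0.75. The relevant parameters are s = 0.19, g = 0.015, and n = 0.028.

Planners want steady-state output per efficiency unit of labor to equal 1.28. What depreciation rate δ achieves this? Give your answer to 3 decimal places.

Steady state requires s·f(k) = (n + g + δ)·k, i.e. s·k^α = (n + g + δ)·k.
Since y* = [s/(n + g + δ)]^(α/(1−α)), we have s/(n + g + δ) = (y*)^((1−α)/α) = 1.28^3 = 2.0972.
Therefore n + g + δ = s / 2.0972 = 0.19 / 2.0972 = 0.0906, so δ = 0.0906 − 0.043 = 0.0476.

δ ≈ 0.048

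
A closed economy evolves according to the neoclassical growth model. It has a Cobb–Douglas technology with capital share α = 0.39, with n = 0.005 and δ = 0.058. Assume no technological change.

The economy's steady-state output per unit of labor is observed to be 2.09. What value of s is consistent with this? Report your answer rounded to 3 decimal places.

Steady state requires s·f(k) = (n + δ)·k, i.e. s·k^α = (n + δ)·k.
Since y* = [s/(n + δ)]^(α/(1−α)), we have s/(n + δ) = (y*)^((1−α)/α) = 2.09^1.5641 = 3.1677.
Therefore s = 3.1677 × (n + δ) = 3.1677 × 0.063 = 0.1996.

s ≈ 0.200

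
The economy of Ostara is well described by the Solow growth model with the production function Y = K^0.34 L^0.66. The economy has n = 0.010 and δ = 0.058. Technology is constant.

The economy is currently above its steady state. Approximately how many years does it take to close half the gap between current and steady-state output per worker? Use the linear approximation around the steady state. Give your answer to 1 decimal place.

half-life ≈ 15.4 years

Near the steady state the convergence rate is λ = (1 − α)(n + δ).
λ = (1 − 0.34) × 0.068 = 0.66 × 0.068 = 0.04488
Half-life = ln 2 / λ = 0.6931 / 0.04488 ≈ 15.44 years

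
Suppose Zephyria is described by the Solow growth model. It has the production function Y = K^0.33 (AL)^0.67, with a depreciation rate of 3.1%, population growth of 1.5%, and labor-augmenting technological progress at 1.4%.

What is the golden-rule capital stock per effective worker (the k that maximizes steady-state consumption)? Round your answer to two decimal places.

The golden rule sets f'(k) = n + g + δ, i.e. α·k^(α−1) = n + g + δ.
So k^(1−α) = α / (n + g + δ) = 0.33 / 0.060 = 5.5000.
k_gold = 5.5000^(1/0.67) ≈ 12.7356

k_gold ≈ 12.74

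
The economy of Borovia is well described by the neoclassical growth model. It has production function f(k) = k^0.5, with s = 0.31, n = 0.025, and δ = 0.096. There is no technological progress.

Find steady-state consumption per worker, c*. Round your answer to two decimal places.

c* ≈ 1.77

In steady state, investment equals break-even investment: s·k^α = (n + δ)·k.
Rearranging, k^(1−α) = s / (n + δ).
k^0.5 = 0.31 / (0.025 + 0.096) = 0.31 / 0.121 = 2.5620
k* = 2.5620^(1/0.5) ≈ 6.5638
y* = (k*)^α = 6.5638^0.5 ≈ 2.5620
c* = (1 − s)·y* = (1 − 0.31) × 2.5620 ≈ 1.7678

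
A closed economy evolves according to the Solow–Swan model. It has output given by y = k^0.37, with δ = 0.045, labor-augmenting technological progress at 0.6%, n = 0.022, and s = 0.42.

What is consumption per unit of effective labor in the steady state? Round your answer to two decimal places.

Steady state requires s·f(k) = (n + g + δ)·k, i.e. s·k^α = (n + g + δ)·k.
Dividing both sides by k: k^(1−α) = s / (n + g + δ).
k^0.63 = 0.42 / (0.022 + 0.006 + 0.045) = 0.42 / 0.073 = 5.7534
k* = 5.7534^(1/0.63) ≈ 16.0779
y* = (k*)^α = 16.0779^0.37 ≈ 2.7945
c* = (1 − s)·y* = (1 − 0.42) × 2.7945 ≈ 1.6208

c* = 1.62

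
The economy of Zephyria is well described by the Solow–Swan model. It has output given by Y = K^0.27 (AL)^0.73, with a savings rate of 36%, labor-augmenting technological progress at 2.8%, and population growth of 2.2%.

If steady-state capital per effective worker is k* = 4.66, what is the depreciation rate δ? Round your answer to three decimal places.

δ ≈ 0.067

Steady state requires s·f(k) = (n + g + δ)·k, i.e. s·k^α = (n + g + δ)·k.
So s / (n + g + δ) = (k*)^(1−α) = 4.66^0.73 = 3.0755.
Therefore n + g + δ = s / 3.0755 = 0.36 / 3.0755 = 0.1171, so δ = 0.1171 − 0.050 = 0.0671.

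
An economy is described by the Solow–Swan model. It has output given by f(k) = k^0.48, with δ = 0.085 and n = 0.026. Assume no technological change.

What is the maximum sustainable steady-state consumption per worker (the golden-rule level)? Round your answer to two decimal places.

At the golden rule, f'(k) = n + δ, so α·k^(α−1) = n + δ and k_gold = (α/(n + δ))^(1/(1−α)).
k_gold = (0.48/0.111)^(1/0.52) = 4.3243^1.9231 ≈ 16.7082
c_gold = f(k_gold) − (n + δ)·k_gold = 3.8637 − 0.111×16.7082 ≈ 2.0091

c_gold ≈ 2.01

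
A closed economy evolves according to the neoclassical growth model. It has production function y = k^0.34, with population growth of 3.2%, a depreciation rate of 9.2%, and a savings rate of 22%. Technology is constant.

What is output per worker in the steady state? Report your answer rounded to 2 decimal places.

y* ≈ 1.34

In steady state, investment equals break-even investment: s·k^α = (n + δ)·k.
Rearranging, k^(1−α) = s / (n + δ).
k^0.66 = 0.22 / (0.032 + 0.092) = 0.22 / 0.124 = 1.7742
k* = 1.7742^(1/0.66) ≈ 2.3838
y* = (k*)^α = 2.3838^0.34 ≈ 1.3436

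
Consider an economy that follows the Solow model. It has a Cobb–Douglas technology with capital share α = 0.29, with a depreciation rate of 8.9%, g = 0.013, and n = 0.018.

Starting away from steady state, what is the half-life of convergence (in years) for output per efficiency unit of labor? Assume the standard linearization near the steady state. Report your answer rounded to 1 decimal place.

half-life ≈ 8.1 years

Near the steady state the convergence rate is λ = (1 − α)(n + g + δ).
λ = (1 − 0.29) × 0.120 = 0.71 × 0.120 = 0.0852
Half-life = ln 2 / λ = 0.6931 / 0.0852 ≈ 8.13 years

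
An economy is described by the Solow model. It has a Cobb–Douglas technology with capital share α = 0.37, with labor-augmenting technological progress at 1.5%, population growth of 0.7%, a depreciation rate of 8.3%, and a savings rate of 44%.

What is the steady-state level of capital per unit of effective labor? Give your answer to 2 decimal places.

k* = 9.72

In steady state, investment equals break-even investment: s·k^α = (n + g + δ)·k.
Rearranging, k^(1−α) = s / (n + g + δ).
k^0.63 = 0.44 / (0.007 + 0.015 + 0.083) = 0.44 / 0.105 = 4.1905
k* = 4.1905^(1/0.63) ≈ 9.7213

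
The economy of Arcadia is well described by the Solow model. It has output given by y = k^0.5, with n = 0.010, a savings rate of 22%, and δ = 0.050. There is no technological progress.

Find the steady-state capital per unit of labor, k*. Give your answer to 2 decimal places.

Steady state requires s·f(k) = (n + δ)·k, i.e. s·k^α = (n + δ)·k.
Rearranging, k^(1−α) = s / (n + δ).
k^0.5 = 0.22 / (0.010 + 0.050) = 0.22 / 0.060 = 3.6667
k* = 3.6667^(1/0.5) ≈ 13.4447

k* = 13.44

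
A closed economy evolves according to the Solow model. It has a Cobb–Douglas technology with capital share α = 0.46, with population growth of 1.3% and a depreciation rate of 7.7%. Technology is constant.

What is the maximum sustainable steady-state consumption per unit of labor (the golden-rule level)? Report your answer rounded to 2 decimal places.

c_gold ≈ 2.17

At the golden rule, f'(k) = n + δ, so α·k^(α−1) = n + δ and k_gold = (α/(n + δ))^(1/(1−α)).
k_gold = (0.46/0.090)^(1/0.54) = 5.1111^1.8519 ≈ 20.5162
c_gold = f(k_gold) − (n + δ)·k_gold = 4.0139 − 0.090×20.5162 ≈ 2.1674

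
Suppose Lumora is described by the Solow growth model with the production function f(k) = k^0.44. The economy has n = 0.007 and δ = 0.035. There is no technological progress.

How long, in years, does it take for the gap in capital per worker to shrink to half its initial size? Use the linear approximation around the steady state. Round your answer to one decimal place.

Near the steady state the convergence rate is λ = (1 − α)(n + δ).
λ = (1 − 0.44) × 0.042 = 0.56 × 0.042 = 0.02352
Half-life = ln 2 / λ = 0.6931 / 0.02352 ≈ 29.47 years

half-life ≈ 29.5 years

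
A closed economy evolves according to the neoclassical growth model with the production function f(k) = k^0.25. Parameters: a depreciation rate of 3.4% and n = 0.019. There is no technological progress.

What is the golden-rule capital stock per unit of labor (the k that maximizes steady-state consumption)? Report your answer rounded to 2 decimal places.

k_gold ≈ 7.91

The golden rule sets f'(k) = n + δ, i.e. α·k^(α−1) = n + δ.
So k^(1−α) = α / (n + δ) = 0.25 / 0.053 = 4.7170.
k_gold = 4.7170^(1/0.75) ≈ 7.9108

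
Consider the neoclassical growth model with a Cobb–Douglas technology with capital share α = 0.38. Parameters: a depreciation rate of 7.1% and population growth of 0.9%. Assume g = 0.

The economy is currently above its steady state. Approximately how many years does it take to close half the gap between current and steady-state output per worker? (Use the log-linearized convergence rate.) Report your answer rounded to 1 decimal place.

about 14.0 years

Near the steady state the convergence rate is λ = (1 − α)(n + δ).
λ = (1 − 0.38) × 0.080 = 0.62 × 0.080 = 0.0496
Half-life = ln 2 / λ = 0.6931 / 0.0496 ≈ 13.97 years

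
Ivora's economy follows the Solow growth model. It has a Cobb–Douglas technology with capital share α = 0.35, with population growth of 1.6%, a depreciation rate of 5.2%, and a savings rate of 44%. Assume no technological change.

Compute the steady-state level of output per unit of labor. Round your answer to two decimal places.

At the steady state, Δk = 0, so s·k^α = (n + δ)·k.
Rearranging, k^(1−α) = s / (n + δ).
k^0.65 = 0.44 / (0.016 + 0.052) = 0.44 / 0.068 = 6.4706
k* = 6.4706^(1/0.65) ≈ 17.6851
y* = (k*)^α = 17.6851^0.35 ≈ 2.7331

y* ≈ 2.73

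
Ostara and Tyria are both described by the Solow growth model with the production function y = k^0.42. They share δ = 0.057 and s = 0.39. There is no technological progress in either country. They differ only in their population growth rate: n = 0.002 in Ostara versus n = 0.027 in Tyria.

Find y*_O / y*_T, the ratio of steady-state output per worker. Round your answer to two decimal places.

Steady-state y* = [s/(n + δ)]^(α/(1−α)), so the ratio is [ (s_O/(n + δ)_O) / (s_T/(n + δ)_T) ]^0.7241.
s_O/(n + δ)_O = 0.39/0.059 = 6.6102; s_T/(n + δ)_T = 0.39/0.084 = 4.6429.
Ratio = (6.6102/4.6429)^0.7241 = 1.4237^0.7241 ≈ 1.2915

y*_O / y*_T ≈ 1.29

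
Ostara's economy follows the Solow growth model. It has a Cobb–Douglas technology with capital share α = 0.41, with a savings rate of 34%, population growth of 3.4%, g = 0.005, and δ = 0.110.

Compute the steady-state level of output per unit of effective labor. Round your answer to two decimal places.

y* = 1.77

Steady state requires s·f(k) = (n + g + δ)·k, i.e. s·k^α = (n + g + δ)·k.
Rearranging, k^(1−α) = s / (n + g + δ).
k^0.59 = 0.34 / (0.034 + 0.005 + 0.110) = 0.34 / 0.149 = 2.2819
k* = 2.2819^(1/0.59) ≈ 4.0484
y* = (k*)^α = 4.0484^0.41 ≈ 1.7741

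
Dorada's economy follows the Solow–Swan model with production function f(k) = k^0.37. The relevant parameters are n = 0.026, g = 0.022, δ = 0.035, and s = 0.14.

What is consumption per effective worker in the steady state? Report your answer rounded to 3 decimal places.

c* ≈ 1.169

In steady state, investment equals break-even investment: s·k^α = (n + g + δ)·k.
Rearranging, k^(1−α) = s / (n + g + δ).
k^0.63 = 0.14 / (0.026 + 0.022 + 0.035) = 0.14 / 0.083 = 1.6867
k* = 1.6867^(1/0.63) ≈ 2.2929
y* = (k*)^α = 2.2929^0.37 ≈ 1.3594
c* = (1 − s)·y* = (1 − 0.14) × 1.3594 ≈ 1.1691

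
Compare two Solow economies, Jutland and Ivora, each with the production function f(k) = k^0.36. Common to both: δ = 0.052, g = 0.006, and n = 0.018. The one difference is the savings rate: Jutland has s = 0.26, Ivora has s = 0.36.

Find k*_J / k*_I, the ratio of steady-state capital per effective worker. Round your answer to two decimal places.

Steady-state k* = [s/(n + g + δ)]^(1/(1−α)), so the ratio is [ (s_J/(n + g + δ)_J) / (s_I/(n + g + δ)_I) ]^1.5625.
s_J/(n + g + δ)_J = 0.26/0.076 = 3.4211; s_I/(n + g + δ)_I = 0.36/0.076 = 4.7368.
Ratio = (3.4211/4.7368)^1.5625 = 0.7222^1.5625 ≈ 0.6014

k*_J / k*_I ≈ 0.60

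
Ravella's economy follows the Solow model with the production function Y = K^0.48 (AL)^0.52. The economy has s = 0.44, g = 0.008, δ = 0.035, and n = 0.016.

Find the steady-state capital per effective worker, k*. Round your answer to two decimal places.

k* ≈ 47.65

At the steady state, Δk = 0, so s·k^α = (n + g + δ)·k.
Rearranging, k^(1−α) = s / (n + g + δ).
k^0.52 = 0.44 / (0.016 + 0.008 + 0.035) = 0.44 / 0.059 = 7.4576
k* = 7.4576^(1/0.52) ≈ 47.6513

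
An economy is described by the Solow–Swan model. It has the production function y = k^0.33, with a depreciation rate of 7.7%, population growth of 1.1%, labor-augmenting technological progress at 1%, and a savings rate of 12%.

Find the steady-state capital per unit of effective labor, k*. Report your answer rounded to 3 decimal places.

k* ≈ 1.353

Steady state requires s·f(k) = (n + g + δ)·k, i.e. s·k^α = (n + g + δ)·k.
Dividing both sides by k: k^(1−α) = s / (n + g + δ).
k^0.67 = 0.12 / (0.011 + 0.010 + 0.077) = 0.12 / 0.098 = 1.2245
k* = 1.2245^(1/0.67) ≈ 1.3530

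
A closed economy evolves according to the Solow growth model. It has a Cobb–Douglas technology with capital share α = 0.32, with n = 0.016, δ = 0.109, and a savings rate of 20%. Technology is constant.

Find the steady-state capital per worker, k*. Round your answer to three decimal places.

k* ≈ 1.996

In steady state, investment equals break-even investment: s·k^α = (n + δ)·k.
Dividing both sides by k: k^(1−α) = s / (n + δ).
k^0.68 = 0.20 / (0.016 + 0.109) = 0.20 / 0.125 = 1.6000
k* = 1.6000^(1/0.68) ≈ 1.9961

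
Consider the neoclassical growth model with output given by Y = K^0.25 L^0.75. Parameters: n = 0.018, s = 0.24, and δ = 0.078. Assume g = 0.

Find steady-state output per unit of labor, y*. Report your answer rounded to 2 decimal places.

Steady state requires s·f(k) = (n + δ)·k, i.e. s·k^α = (n + δ)·k.
Dividing both sides by k: k^(1−α) = s / (n + δ).
k^0.75 = 0.24 / (0.018 + 0.078) = 0.24 / 0.096 = 2.5000
k* = 2.5000^(1/0.75) ≈ 3.3930
y* = (k*)^α = 3.3930^0.25 ≈ 1.3572

y* = 1.36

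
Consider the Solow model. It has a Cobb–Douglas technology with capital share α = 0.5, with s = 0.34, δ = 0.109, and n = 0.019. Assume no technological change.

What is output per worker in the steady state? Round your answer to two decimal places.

y* ≈ 2.66

At the steady state, Δk = 0, so s·k^α = (n + δ)·k.
Dividing both sides by k: k^(1−α) = s / (n + δ).
k^0.5 = 0.34 / (0.019 + 0.109) = 0.34 / 0.128 = 2.6563
k* = 2.6563^(1/0.5) ≈ 7.0559
y* = (k*)^α = 7.0559^0.5 ≈ 2.6563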